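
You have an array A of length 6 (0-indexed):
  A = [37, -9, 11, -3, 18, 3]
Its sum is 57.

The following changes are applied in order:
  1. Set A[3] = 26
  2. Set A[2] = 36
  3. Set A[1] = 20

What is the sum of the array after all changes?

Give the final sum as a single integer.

Initial sum: 57
Change 1: A[3] -3 -> 26, delta = 29, sum = 86
Change 2: A[2] 11 -> 36, delta = 25, sum = 111
Change 3: A[1] -9 -> 20, delta = 29, sum = 140

Answer: 140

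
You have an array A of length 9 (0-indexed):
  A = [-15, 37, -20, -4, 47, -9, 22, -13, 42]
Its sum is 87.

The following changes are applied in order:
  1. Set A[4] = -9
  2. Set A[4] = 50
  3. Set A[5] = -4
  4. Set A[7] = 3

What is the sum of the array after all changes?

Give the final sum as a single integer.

Answer: 111

Derivation:
Initial sum: 87
Change 1: A[4] 47 -> -9, delta = -56, sum = 31
Change 2: A[4] -9 -> 50, delta = 59, sum = 90
Change 3: A[5] -9 -> -4, delta = 5, sum = 95
Change 4: A[7] -13 -> 3, delta = 16, sum = 111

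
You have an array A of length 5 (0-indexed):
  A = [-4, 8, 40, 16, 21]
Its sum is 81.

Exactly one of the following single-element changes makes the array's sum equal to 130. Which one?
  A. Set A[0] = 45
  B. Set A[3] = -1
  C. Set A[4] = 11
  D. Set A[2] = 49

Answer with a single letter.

Option A: A[0] -4->45, delta=49, new_sum=81+(49)=130 <-- matches target
Option B: A[3] 16->-1, delta=-17, new_sum=81+(-17)=64
Option C: A[4] 21->11, delta=-10, new_sum=81+(-10)=71
Option D: A[2] 40->49, delta=9, new_sum=81+(9)=90

Answer: A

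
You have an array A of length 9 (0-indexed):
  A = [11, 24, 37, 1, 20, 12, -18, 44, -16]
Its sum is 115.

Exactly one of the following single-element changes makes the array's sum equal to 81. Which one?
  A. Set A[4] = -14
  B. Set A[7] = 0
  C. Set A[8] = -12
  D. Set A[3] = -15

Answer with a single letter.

Answer: A

Derivation:
Option A: A[4] 20->-14, delta=-34, new_sum=115+(-34)=81 <-- matches target
Option B: A[7] 44->0, delta=-44, new_sum=115+(-44)=71
Option C: A[8] -16->-12, delta=4, new_sum=115+(4)=119
Option D: A[3] 1->-15, delta=-16, new_sum=115+(-16)=99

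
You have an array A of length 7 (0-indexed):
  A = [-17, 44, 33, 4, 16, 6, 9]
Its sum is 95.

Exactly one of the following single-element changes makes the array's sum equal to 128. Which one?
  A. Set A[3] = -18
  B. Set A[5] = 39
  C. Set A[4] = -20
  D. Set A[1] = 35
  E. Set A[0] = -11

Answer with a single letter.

Answer: B

Derivation:
Option A: A[3] 4->-18, delta=-22, new_sum=95+(-22)=73
Option B: A[5] 6->39, delta=33, new_sum=95+(33)=128 <-- matches target
Option C: A[4] 16->-20, delta=-36, new_sum=95+(-36)=59
Option D: A[1] 44->35, delta=-9, new_sum=95+(-9)=86
Option E: A[0] -17->-11, delta=6, new_sum=95+(6)=101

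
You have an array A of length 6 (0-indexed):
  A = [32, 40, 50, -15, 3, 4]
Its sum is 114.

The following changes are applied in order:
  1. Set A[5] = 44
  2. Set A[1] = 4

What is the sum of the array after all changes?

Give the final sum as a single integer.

Answer: 118

Derivation:
Initial sum: 114
Change 1: A[5] 4 -> 44, delta = 40, sum = 154
Change 2: A[1] 40 -> 4, delta = -36, sum = 118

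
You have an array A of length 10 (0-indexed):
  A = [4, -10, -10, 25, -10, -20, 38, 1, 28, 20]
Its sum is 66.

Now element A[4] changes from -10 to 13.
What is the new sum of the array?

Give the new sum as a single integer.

Answer: 89

Derivation:
Old value at index 4: -10
New value at index 4: 13
Delta = 13 - -10 = 23
New sum = old_sum + delta = 66 + (23) = 89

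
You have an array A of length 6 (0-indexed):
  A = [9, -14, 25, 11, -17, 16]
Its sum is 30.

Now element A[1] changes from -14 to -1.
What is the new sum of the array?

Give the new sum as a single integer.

Old value at index 1: -14
New value at index 1: -1
Delta = -1 - -14 = 13
New sum = old_sum + delta = 30 + (13) = 43

Answer: 43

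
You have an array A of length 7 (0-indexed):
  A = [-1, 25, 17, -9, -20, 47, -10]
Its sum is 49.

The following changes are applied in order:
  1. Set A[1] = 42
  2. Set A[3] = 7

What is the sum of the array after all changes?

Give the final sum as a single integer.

Initial sum: 49
Change 1: A[1] 25 -> 42, delta = 17, sum = 66
Change 2: A[3] -9 -> 7, delta = 16, sum = 82

Answer: 82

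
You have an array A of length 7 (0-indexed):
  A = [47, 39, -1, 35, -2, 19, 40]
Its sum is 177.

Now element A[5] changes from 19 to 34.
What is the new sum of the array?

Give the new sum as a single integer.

Old value at index 5: 19
New value at index 5: 34
Delta = 34 - 19 = 15
New sum = old_sum + delta = 177 + (15) = 192

Answer: 192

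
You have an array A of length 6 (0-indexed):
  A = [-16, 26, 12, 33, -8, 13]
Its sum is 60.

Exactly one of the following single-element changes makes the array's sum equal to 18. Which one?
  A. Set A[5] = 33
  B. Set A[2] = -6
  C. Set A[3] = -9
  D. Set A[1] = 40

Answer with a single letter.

Option A: A[5] 13->33, delta=20, new_sum=60+(20)=80
Option B: A[2] 12->-6, delta=-18, new_sum=60+(-18)=42
Option C: A[3] 33->-9, delta=-42, new_sum=60+(-42)=18 <-- matches target
Option D: A[1] 26->40, delta=14, new_sum=60+(14)=74

Answer: C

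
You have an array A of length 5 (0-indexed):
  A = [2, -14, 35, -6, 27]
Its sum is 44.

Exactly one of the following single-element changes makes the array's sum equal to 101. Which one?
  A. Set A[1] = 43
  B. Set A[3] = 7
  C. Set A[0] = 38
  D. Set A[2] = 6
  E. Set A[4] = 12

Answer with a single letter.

Answer: A

Derivation:
Option A: A[1] -14->43, delta=57, new_sum=44+(57)=101 <-- matches target
Option B: A[3] -6->7, delta=13, new_sum=44+(13)=57
Option C: A[0] 2->38, delta=36, new_sum=44+(36)=80
Option D: A[2] 35->6, delta=-29, new_sum=44+(-29)=15
Option E: A[4] 27->12, delta=-15, new_sum=44+(-15)=29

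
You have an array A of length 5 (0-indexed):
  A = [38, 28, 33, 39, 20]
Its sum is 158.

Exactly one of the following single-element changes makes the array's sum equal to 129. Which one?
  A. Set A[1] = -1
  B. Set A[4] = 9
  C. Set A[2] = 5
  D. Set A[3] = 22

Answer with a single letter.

Answer: A

Derivation:
Option A: A[1] 28->-1, delta=-29, new_sum=158+(-29)=129 <-- matches target
Option B: A[4] 20->9, delta=-11, new_sum=158+(-11)=147
Option C: A[2] 33->5, delta=-28, new_sum=158+(-28)=130
Option D: A[3] 39->22, delta=-17, new_sum=158+(-17)=141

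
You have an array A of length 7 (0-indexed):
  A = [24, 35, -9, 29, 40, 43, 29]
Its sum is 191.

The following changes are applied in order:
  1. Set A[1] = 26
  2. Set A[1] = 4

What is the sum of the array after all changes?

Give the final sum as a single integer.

Initial sum: 191
Change 1: A[1] 35 -> 26, delta = -9, sum = 182
Change 2: A[1] 26 -> 4, delta = -22, sum = 160

Answer: 160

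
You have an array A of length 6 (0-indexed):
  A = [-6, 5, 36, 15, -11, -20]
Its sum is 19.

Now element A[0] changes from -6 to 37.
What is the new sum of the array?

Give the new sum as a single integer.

Answer: 62

Derivation:
Old value at index 0: -6
New value at index 0: 37
Delta = 37 - -6 = 43
New sum = old_sum + delta = 19 + (43) = 62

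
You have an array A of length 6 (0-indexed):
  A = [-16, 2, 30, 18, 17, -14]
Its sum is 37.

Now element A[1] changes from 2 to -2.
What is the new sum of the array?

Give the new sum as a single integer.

Old value at index 1: 2
New value at index 1: -2
Delta = -2 - 2 = -4
New sum = old_sum + delta = 37 + (-4) = 33

Answer: 33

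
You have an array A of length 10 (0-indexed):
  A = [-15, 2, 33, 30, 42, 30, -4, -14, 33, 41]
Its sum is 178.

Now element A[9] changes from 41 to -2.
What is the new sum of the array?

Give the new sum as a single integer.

Answer: 135

Derivation:
Old value at index 9: 41
New value at index 9: -2
Delta = -2 - 41 = -43
New sum = old_sum + delta = 178 + (-43) = 135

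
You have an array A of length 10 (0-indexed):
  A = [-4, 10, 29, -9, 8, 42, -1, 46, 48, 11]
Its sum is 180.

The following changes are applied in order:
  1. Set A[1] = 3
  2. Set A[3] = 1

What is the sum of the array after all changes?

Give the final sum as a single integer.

Answer: 183

Derivation:
Initial sum: 180
Change 1: A[1] 10 -> 3, delta = -7, sum = 173
Change 2: A[3] -9 -> 1, delta = 10, sum = 183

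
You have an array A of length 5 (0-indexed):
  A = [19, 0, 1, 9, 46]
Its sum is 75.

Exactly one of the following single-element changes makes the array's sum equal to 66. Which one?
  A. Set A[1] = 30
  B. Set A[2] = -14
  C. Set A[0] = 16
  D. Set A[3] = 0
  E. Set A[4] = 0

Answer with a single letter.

Option A: A[1] 0->30, delta=30, new_sum=75+(30)=105
Option B: A[2] 1->-14, delta=-15, new_sum=75+(-15)=60
Option C: A[0] 19->16, delta=-3, new_sum=75+(-3)=72
Option D: A[3] 9->0, delta=-9, new_sum=75+(-9)=66 <-- matches target
Option E: A[4] 46->0, delta=-46, new_sum=75+(-46)=29

Answer: D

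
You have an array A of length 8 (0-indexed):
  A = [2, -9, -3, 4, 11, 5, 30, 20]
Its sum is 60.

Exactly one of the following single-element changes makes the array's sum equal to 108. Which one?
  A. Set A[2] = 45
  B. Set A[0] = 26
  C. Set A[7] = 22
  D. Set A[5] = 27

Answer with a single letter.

Option A: A[2] -3->45, delta=48, new_sum=60+(48)=108 <-- matches target
Option B: A[0] 2->26, delta=24, new_sum=60+(24)=84
Option C: A[7] 20->22, delta=2, new_sum=60+(2)=62
Option D: A[5] 5->27, delta=22, new_sum=60+(22)=82

Answer: A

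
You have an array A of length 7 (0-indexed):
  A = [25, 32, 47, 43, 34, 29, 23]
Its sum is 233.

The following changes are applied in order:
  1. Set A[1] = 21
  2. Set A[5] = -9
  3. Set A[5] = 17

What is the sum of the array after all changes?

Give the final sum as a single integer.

Answer: 210

Derivation:
Initial sum: 233
Change 1: A[1] 32 -> 21, delta = -11, sum = 222
Change 2: A[5] 29 -> -9, delta = -38, sum = 184
Change 3: A[5] -9 -> 17, delta = 26, sum = 210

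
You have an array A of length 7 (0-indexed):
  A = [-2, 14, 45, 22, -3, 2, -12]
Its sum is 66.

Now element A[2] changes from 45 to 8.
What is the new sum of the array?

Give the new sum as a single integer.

Old value at index 2: 45
New value at index 2: 8
Delta = 8 - 45 = -37
New sum = old_sum + delta = 66 + (-37) = 29

Answer: 29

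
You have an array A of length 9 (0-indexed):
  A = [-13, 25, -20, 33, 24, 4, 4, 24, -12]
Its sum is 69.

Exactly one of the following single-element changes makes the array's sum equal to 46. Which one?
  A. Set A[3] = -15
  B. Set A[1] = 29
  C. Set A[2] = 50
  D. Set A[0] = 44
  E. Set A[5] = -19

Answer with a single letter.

Option A: A[3] 33->-15, delta=-48, new_sum=69+(-48)=21
Option B: A[1] 25->29, delta=4, new_sum=69+(4)=73
Option C: A[2] -20->50, delta=70, new_sum=69+(70)=139
Option D: A[0] -13->44, delta=57, new_sum=69+(57)=126
Option E: A[5] 4->-19, delta=-23, new_sum=69+(-23)=46 <-- matches target

Answer: E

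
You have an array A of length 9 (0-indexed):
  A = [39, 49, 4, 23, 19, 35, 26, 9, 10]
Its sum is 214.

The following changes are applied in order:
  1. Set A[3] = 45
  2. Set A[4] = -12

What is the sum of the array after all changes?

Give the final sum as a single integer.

Initial sum: 214
Change 1: A[3] 23 -> 45, delta = 22, sum = 236
Change 2: A[4] 19 -> -12, delta = -31, sum = 205

Answer: 205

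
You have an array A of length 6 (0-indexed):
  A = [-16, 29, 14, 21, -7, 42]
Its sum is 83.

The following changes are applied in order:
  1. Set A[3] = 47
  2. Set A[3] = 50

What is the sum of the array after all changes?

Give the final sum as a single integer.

Initial sum: 83
Change 1: A[3] 21 -> 47, delta = 26, sum = 109
Change 2: A[3] 47 -> 50, delta = 3, sum = 112

Answer: 112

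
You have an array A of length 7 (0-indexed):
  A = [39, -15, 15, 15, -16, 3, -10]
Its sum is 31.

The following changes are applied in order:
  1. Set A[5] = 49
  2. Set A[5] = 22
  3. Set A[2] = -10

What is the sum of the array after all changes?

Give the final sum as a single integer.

Initial sum: 31
Change 1: A[5] 3 -> 49, delta = 46, sum = 77
Change 2: A[5] 49 -> 22, delta = -27, sum = 50
Change 3: A[2] 15 -> -10, delta = -25, sum = 25

Answer: 25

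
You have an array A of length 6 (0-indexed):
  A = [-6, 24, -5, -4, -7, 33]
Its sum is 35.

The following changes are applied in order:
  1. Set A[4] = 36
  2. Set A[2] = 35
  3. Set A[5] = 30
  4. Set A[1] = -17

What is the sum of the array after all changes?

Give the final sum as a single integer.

Answer: 74

Derivation:
Initial sum: 35
Change 1: A[4] -7 -> 36, delta = 43, sum = 78
Change 2: A[2] -5 -> 35, delta = 40, sum = 118
Change 3: A[5] 33 -> 30, delta = -3, sum = 115
Change 4: A[1] 24 -> -17, delta = -41, sum = 74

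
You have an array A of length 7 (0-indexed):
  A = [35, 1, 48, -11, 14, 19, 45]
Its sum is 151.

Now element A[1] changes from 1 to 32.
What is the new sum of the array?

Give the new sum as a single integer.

Old value at index 1: 1
New value at index 1: 32
Delta = 32 - 1 = 31
New sum = old_sum + delta = 151 + (31) = 182

Answer: 182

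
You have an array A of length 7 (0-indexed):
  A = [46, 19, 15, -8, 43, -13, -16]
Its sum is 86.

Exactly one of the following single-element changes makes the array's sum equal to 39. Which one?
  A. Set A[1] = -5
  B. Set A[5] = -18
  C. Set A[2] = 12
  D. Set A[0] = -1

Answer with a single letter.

Answer: D

Derivation:
Option A: A[1] 19->-5, delta=-24, new_sum=86+(-24)=62
Option B: A[5] -13->-18, delta=-5, new_sum=86+(-5)=81
Option C: A[2] 15->12, delta=-3, new_sum=86+(-3)=83
Option D: A[0] 46->-1, delta=-47, new_sum=86+(-47)=39 <-- matches target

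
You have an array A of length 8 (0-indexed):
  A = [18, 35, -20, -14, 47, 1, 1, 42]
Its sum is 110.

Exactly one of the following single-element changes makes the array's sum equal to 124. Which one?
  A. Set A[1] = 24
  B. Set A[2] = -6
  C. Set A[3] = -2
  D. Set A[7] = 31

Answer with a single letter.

Option A: A[1] 35->24, delta=-11, new_sum=110+(-11)=99
Option B: A[2] -20->-6, delta=14, new_sum=110+(14)=124 <-- matches target
Option C: A[3] -14->-2, delta=12, new_sum=110+(12)=122
Option D: A[7] 42->31, delta=-11, new_sum=110+(-11)=99

Answer: B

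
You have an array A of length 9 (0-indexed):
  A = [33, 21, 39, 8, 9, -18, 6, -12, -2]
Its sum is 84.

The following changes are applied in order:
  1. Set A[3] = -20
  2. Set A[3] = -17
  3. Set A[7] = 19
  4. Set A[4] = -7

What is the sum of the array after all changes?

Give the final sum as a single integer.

Answer: 74

Derivation:
Initial sum: 84
Change 1: A[3] 8 -> -20, delta = -28, sum = 56
Change 2: A[3] -20 -> -17, delta = 3, sum = 59
Change 3: A[7] -12 -> 19, delta = 31, sum = 90
Change 4: A[4] 9 -> -7, delta = -16, sum = 74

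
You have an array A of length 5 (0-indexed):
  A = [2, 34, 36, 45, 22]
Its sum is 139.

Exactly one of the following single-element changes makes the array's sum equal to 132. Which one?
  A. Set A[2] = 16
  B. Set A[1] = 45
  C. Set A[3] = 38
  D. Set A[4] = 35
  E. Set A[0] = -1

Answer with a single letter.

Answer: C

Derivation:
Option A: A[2] 36->16, delta=-20, new_sum=139+(-20)=119
Option B: A[1] 34->45, delta=11, new_sum=139+(11)=150
Option C: A[3] 45->38, delta=-7, new_sum=139+(-7)=132 <-- matches target
Option D: A[4] 22->35, delta=13, new_sum=139+(13)=152
Option E: A[0] 2->-1, delta=-3, new_sum=139+(-3)=136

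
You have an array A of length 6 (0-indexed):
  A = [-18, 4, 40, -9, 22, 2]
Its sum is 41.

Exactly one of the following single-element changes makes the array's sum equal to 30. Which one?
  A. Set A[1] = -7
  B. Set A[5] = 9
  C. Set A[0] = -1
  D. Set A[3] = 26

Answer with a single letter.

Answer: A

Derivation:
Option A: A[1] 4->-7, delta=-11, new_sum=41+(-11)=30 <-- matches target
Option B: A[5] 2->9, delta=7, new_sum=41+(7)=48
Option C: A[0] -18->-1, delta=17, new_sum=41+(17)=58
Option D: A[3] -9->26, delta=35, new_sum=41+(35)=76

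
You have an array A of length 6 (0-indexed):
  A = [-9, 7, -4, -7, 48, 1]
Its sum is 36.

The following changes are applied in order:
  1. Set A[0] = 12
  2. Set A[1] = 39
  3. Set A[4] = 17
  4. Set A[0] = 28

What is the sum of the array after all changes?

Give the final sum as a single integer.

Initial sum: 36
Change 1: A[0] -9 -> 12, delta = 21, sum = 57
Change 2: A[1] 7 -> 39, delta = 32, sum = 89
Change 3: A[4] 48 -> 17, delta = -31, sum = 58
Change 4: A[0] 12 -> 28, delta = 16, sum = 74

Answer: 74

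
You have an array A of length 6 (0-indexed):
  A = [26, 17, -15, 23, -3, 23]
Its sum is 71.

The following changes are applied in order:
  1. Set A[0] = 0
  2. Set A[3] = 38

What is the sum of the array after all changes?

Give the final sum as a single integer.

Initial sum: 71
Change 1: A[0] 26 -> 0, delta = -26, sum = 45
Change 2: A[3] 23 -> 38, delta = 15, sum = 60

Answer: 60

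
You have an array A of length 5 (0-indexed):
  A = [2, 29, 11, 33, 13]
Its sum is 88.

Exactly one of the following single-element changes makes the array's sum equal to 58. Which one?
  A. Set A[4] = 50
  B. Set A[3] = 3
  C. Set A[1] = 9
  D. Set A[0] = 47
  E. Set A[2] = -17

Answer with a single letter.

Answer: B

Derivation:
Option A: A[4] 13->50, delta=37, new_sum=88+(37)=125
Option B: A[3] 33->3, delta=-30, new_sum=88+(-30)=58 <-- matches target
Option C: A[1] 29->9, delta=-20, new_sum=88+(-20)=68
Option D: A[0] 2->47, delta=45, new_sum=88+(45)=133
Option E: A[2] 11->-17, delta=-28, new_sum=88+(-28)=60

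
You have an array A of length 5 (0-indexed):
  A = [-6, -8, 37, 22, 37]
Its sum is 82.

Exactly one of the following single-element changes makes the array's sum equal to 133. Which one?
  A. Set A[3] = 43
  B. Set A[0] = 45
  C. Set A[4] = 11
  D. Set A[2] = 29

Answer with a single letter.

Answer: B

Derivation:
Option A: A[3] 22->43, delta=21, new_sum=82+(21)=103
Option B: A[0] -6->45, delta=51, new_sum=82+(51)=133 <-- matches target
Option C: A[4] 37->11, delta=-26, new_sum=82+(-26)=56
Option D: A[2] 37->29, delta=-8, new_sum=82+(-8)=74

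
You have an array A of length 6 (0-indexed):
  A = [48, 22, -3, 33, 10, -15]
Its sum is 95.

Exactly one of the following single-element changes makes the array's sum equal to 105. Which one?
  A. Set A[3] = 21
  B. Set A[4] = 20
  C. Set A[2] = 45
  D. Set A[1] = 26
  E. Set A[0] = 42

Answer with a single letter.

Answer: B

Derivation:
Option A: A[3] 33->21, delta=-12, new_sum=95+(-12)=83
Option B: A[4] 10->20, delta=10, new_sum=95+(10)=105 <-- matches target
Option C: A[2] -3->45, delta=48, new_sum=95+(48)=143
Option D: A[1] 22->26, delta=4, new_sum=95+(4)=99
Option E: A[0] 48->42, delta=-6, new_sum=95+(-6)=89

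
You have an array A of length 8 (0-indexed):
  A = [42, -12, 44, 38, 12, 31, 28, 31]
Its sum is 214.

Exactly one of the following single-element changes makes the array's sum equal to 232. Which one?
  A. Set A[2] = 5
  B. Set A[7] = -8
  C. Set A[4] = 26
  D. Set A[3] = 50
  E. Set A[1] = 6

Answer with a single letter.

Option A: A[2] 44->5, delta=-39, new_sum=214+(-39)=175
Option B: A[7] 31->-8, delta=-39, new_sum=214+(-39)=175
Option C: A[4] 12->26, delta=14, new_sum=214+(14)=228
Option D: A[3] 38->50, delta=12, new_sum=214+(12)=226
Option E: A[1] -12->6, delta=18, new_sum=214+(18)=232 <-- matches target

Answer: E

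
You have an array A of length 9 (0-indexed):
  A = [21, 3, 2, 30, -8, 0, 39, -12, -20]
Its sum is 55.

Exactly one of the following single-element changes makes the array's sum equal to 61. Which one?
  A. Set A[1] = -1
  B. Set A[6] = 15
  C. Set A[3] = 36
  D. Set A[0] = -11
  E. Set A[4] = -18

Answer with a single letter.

Option A: A[1] 3->-1, delta=-4, new_sum=55+(-4)=51
Option B: A[6] 39->15, delta=-24, new_sum=55+(-24)=31
Option C: A[3] 30->36, delta=6, new_sum=55+(6)=61 <-- matches target
Option D: A[0] 21->-11, delta=-32, new_sum=55+(-32)=23
Option E: A[4] -8->-18, delta=-10, new_sum=55+(-10)=45

Answer: C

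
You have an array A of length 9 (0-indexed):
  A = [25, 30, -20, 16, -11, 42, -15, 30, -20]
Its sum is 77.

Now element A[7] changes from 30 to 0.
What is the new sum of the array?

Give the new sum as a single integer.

Old value at index 7: 30
New value at index 7: 0
Delta = 0 - 30 = -30
New sum = old_sum + delta = 77 + (-30) = 47

Answer: 47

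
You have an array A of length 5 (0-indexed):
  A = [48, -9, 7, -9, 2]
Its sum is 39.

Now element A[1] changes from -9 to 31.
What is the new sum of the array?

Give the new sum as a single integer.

Old value at index 1: -9
New value at index 1: 31
Delta = 31 - -9 = 40
New sum = old_sum + delta = 39 + (40) = 79

Answer: 79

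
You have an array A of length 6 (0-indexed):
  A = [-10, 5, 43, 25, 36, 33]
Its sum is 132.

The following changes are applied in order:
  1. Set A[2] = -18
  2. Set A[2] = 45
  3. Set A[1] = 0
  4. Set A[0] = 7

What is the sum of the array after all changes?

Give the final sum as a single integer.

Initial sum: 132
Change 1: A[2] 43 -> -18, delta = -61, sum = 71
Change 2: A[2] -18 -> 45, delta = 63, sum = 134
Change 3: A[1] 5 -> 0, delta = -5, sum = 129
Change 4: A[0] -10 -> 7, delta = 17, sum = 146

Answer: 146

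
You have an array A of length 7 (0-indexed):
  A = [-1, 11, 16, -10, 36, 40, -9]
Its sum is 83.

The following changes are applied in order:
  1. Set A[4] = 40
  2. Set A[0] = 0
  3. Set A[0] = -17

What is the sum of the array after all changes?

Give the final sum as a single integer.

Answer: 71

Derivation:
Initial sum: 83
Change 1: A[4] 36 -> 40, delta = 4, sum = 87
Change 2: A[0] -1 -> 0, delta = 1, sum = 88
Change 3: A[0] 0 -> -17, delta = -17, sum = 71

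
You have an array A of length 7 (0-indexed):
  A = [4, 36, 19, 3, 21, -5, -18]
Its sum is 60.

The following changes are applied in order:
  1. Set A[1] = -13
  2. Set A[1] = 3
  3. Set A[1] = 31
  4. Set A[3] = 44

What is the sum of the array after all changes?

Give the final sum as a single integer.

Initial sum: 60
Change 1: A[1] 36 -> -13, delta = -49, sum = 11
Change 2: A[1] -13 -> 3, delta = 16, sum = 27
Change 3: A[1] 3 -> 31, delta = 28, sum = 55
Change 4: A[3] 3 -> 44, delta = 41, sum = 96

Answer: 96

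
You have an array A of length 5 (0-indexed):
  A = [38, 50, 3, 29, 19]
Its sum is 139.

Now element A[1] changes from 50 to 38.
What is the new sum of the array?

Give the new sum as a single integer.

Answer: 127

Derivation:
Old value at index 1: 50
New value at index 1: 38
Delta = 38 - 50 = -12
New sum = old_sum + delta = 139 + (-12) = 127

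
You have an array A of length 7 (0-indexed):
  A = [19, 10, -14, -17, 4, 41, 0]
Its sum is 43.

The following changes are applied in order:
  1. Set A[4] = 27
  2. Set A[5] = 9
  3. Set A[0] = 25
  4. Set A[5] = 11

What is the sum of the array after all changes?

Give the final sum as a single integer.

Initial sum: 43
Change 1: A[4] 4 -> 27, delta = 23, sum = 66
Change 2: A[5] 41 -> 9, delta = -32, sum = 34
Change 3: A[0] 19 -> 25, delta = 6, sum = 40
Change 4: A[5] 9 -> 11, delta = 2, sum = 42

Answer: 42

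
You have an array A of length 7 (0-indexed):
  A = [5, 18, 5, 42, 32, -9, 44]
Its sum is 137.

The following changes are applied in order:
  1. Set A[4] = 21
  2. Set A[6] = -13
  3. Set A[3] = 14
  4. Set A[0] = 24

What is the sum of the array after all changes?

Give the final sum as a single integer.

Initial sum: 137
Change 1: A[4] 32 -> 21, delta = -11, sum = 126
Change 2: A[6] 44 -> -13, delta = -57, sum = 69
Change 3: A[3] 42 -> 14, delta = -28, sum = 41
Change 4: A[0] 5 -> 24, delta = 19, sum = 60

Answer: 60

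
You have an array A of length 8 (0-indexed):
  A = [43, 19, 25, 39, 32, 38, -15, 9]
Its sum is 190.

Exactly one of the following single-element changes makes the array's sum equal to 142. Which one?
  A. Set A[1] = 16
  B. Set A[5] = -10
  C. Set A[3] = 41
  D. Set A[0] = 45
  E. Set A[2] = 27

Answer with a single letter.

Option A: A[1] 19->16, delta=-3, new_sum=190+(-3)=187
Option B: A[5] 38->-10, delta=-48, new_sum=190+(-48)=142 <-- matches target
Option C: A[3] 39->41, delta=2, new_sum=190+(2)=192
Option D: A[0] 43->45, delta=2, new_sum=190+(2)=192
Option E: A[2] 25->27, delta=2, new_sum=190+(2)=192

Answer: B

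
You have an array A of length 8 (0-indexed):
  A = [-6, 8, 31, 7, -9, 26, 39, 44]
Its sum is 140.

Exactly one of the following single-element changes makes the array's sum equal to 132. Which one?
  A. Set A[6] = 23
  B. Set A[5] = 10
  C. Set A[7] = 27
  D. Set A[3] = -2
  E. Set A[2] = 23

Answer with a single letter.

Option A: A[6] 39->23, delta=-16, new_sum=140+(-16)=124
Option B: A[5] 26->10, delta=-16, new_sum=140+(-16)=124
Option C: A[7] 44->27, delta=-17, new_sum=140+(-17)=123
Option D: A[3] 7->-2, delta=-9, new_sum=140+(-9)=131
Option E: A[2] 31->23, delta=-8, new_sum=140+(-8)=132 <-- matches target

Answer: E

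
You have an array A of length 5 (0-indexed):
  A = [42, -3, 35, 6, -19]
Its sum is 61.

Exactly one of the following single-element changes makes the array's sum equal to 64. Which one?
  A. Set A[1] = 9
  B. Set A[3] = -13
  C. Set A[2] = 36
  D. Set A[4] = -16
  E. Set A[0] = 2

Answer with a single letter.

Answer: D

Derivation:
Option A: A[1] -3->9, delta=12, new_sum=61+(12)=73
Option B: A[3] 6->-13, delta=-19, new_sum=61+(-19)=42
Option C: A[2] 35->36, delta=1, new_sum=61+(1)=62
Option D: A[4] -19->-16, delta=3, new_sum=61+(3)=64 <-- matches target
Option E: A[0] 42->2, delta=-40, new_sum=61+(-40)=21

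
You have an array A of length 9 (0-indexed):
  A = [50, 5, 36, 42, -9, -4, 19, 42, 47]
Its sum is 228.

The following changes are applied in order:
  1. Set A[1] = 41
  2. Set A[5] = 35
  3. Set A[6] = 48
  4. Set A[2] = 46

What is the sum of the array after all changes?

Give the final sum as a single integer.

Answer: 342

Derivation:
Initial sum: 228
Change 1: A[1] 5 -> 41, delta = 36, sum = 264
Change 2: A[5] -4 -> 35, delta = 39, sum = 303
Change 3: A[6] 19 -> 48, delta = 29, sum = 332
Change 4: A[2] 36 -> 46, delta = 10, sum = 342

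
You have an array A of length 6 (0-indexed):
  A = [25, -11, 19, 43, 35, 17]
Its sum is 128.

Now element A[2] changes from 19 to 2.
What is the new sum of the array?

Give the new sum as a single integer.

Answer: 111

Derivation:
Old value at index 2: 19
New value at index 2: 2
Delta = 2 - 19 = -17
New sum = old_sum + delta = 128 + (-17) = 111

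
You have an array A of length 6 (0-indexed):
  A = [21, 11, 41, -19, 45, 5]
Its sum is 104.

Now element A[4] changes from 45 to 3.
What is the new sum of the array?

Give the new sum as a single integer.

Answer: 62

Derivation:
Old value at index 4: 45
New value at index 4: 3
Delta = 3 - 45 = -42
New sum = old_sum + delta = 104 + (-42) = 62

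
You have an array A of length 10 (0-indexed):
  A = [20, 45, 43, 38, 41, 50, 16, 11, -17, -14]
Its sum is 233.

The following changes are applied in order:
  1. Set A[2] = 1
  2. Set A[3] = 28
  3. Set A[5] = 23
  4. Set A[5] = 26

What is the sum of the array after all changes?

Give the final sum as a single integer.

Initial sum: 233
Change 1: A[2] 43 -> 1, delta = -42, sum = 191
Change 2: A[3] 38 -> 28, delta = -10, sum = 181
Change 3: A[5] 50 -> 23, delta = -27, sum = 154
Change 4: A[5] 23 -> 26, delta = 3, sum = 157

Answer: 157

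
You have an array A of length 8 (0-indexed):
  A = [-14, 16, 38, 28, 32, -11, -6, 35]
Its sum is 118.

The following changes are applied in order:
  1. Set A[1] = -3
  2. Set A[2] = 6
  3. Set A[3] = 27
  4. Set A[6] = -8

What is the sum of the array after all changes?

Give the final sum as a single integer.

Initial sum: 118
Change 1: A[1] 16 -> -3, delta = -19, sum = 99
Change 2: A[2] 38 -> 6, delta = -32, sum = 67
Change 3: A[3] 28 -> 27, delta = -1, sum = 66
Change 4: A[6] -6 -> -8, delta = -2, sum = 64

Answer: 64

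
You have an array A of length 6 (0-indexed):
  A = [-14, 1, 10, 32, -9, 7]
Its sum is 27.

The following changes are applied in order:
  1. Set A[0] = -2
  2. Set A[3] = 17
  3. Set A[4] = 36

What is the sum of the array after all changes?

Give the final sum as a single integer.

Answer: 69

Derivation:
Initial sum: 27
Change 1: A[0] -14 -> -2, delta = 12, sum = 39
Change 2: A[3] 32 -> 17, delta = -15, sum = 24
Change 3: A[4] -9 -> 36, delta = 45, sum = 69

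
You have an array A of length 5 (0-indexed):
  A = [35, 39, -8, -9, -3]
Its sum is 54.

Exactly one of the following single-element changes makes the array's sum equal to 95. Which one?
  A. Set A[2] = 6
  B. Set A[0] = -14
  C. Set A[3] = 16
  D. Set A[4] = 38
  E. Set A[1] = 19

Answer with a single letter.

Option A: A[2] -8->6, delta=14, new_sum=54+(14)=68
Option B: A[0] 35->-14, delta=-49, new_sum=54+(-49)=5
Option C: A[3] -9->16, delta=25, new_sum=54+(25)=79
Option D: A[4] -3->38, delta=41, new_sum=54+(41)=95 <-- matches target
Option E: A[1] 39->19, delta=-20, new_sum=54+(-20)=34

Answer: D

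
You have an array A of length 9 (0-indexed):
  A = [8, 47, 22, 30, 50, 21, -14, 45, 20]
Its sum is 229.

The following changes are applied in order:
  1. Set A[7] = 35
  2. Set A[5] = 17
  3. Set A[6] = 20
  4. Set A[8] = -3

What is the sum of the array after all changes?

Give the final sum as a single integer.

Answer: 226

Derivation:
Initial sum: 229
Change 1: A[7] 45 -> 35, delta = -10, sum = 219
Change 2: A[5] 21 -> 17, delta = -4, sum = 215
Change 3: A[6] -14 -> 20, delta = 34, sum = 249
Change 4: A[8] 20 -> -3, delta = -23, sum = 226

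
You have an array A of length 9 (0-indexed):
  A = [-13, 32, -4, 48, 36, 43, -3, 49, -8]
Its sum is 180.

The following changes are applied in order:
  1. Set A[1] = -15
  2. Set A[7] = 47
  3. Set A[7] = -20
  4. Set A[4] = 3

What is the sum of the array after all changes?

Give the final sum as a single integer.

Answer: 31

Derivation:
Initial sum: 180
Change 1: A[1] 32 -> -15, delta = -47, sum = 133
Change 2: A[7] 49 -> 47, delta = -2, sum = 131
Change 3: A[7] 47 -> -20, delta = -67, sum = 64
Change 4: A[4] 36 -> 3, delta = -33, sum = 31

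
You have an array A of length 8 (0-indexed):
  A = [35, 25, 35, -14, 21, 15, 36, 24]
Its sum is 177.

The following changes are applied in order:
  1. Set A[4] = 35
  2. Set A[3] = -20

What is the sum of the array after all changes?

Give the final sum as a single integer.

Answer: 185

Derivation:
Initial sum: 177
Change 1: A[4] 21 -> 35, delta = 14, sum = 191
Change 2: A[3] -14 -> -20, delta = -6, sum = 185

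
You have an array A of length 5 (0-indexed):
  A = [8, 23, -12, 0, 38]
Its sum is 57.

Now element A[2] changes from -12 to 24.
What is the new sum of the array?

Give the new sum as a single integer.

Answer: 93

Derivation:
Old value at index 2: -12
New value at index 2: 24
Delta = 24 - -12 = 36
New sum = old_sum + delta = 57 + (36) = 93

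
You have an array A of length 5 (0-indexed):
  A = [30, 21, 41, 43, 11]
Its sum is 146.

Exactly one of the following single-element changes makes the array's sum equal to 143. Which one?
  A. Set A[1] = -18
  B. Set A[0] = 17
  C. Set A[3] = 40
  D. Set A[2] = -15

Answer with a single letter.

Option A: A[1] 21->-18, delta=-39, new_sum=146+(-39)=107
Option B: A[0] 30->17, delta=-13, new_sum=146+(-13)=133
Option C: A[3] 43->40, delta=-3, new_sum=146+(-3)=143 <-- matches target
Option D: A[2] 41->-15, delta=-56, new_sum=146+(-56)=90

Answer: C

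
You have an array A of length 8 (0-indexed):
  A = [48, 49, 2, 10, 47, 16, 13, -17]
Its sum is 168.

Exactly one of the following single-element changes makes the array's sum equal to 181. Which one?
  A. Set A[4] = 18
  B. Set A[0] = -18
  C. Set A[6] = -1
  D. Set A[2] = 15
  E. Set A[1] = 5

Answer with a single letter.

Answer: D

Derivation:
Option A: A[4] 47->18, delta=-29, new_sum=168+(-29)=139
Option B: A[0] 48->-18, delta=-66, new_sum=168+(-66)=102
Option C: A[6] 13->-1, delta=-14, new_sum=168+(-14)=154
Option D: A[2] 2->15, delta=13, new_sum=168+(13)=181 <-- matches target
Option E: A[1] 49->5, delta=-44, new_sum=168+(-44)=124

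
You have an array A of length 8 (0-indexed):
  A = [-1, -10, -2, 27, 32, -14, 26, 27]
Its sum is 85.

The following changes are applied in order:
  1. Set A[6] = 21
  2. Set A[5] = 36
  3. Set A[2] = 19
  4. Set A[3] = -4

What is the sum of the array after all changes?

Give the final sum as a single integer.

Initial sum: 85
Change 1: A[6] 26 -> 21, delta = -5, sum = 80
Change 2: A[5] -14 -> 36, delta = 50, sum = 130
Change 3: A[2] -2 -> 19, delta = 21, sum = 151
Change 4: A[3] 27 -> -4, delta = -31, sum = 120

Answer: 120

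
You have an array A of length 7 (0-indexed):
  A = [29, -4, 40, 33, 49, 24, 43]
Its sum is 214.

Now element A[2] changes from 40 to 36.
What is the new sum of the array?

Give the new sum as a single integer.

Answer: 210

Derivation:
Old value at index 2: 40
New value at index 2: 36
Delta = 36 - 40 = -4
New sum = old_sum + delta = 214 + (-4) = 210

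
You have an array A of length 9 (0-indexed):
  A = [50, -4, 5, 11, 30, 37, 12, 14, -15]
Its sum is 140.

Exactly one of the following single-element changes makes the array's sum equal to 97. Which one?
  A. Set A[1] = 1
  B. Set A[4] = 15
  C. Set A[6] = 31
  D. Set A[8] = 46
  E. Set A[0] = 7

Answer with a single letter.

Option A: A[1] -4->1, delta=5, new_sum=140+(5)=145
Option B: A[4] 30->15, delta=-15, new_sum=140+(-15)=125
Option C: A[6] 12->31, delta=19, new_sum=140+(19)=159
Option D: A[8] -15->46, delta=61, new_sum=140+(61)=201
Option E: A[0] 50->7, delta=-43, new_sum=140+(-43)=97 <-- matches target

Answer: E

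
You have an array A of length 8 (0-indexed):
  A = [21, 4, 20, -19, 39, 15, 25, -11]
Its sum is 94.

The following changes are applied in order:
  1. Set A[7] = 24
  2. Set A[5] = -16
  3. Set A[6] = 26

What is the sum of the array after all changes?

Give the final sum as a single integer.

Answer: 99

Derivation:
Initial sum: 94
Change 1: A[7] -11 -> 24, delta = 35, sum = 129
Change 2: A[5] 15 -> -16, delta = -31, sum = 98
Change 3: A[6] 25 -> 26, delta = 1, sum = 99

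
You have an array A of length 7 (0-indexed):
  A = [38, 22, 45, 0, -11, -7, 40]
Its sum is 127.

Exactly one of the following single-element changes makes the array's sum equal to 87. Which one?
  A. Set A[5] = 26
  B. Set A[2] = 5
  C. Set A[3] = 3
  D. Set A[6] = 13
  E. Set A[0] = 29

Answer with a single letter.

Answer: B

Derivation:
Option A: A[5] -7->26, delta=33, new_sum=127+(33)=160
Option B: A[2] 45->5, delta=-40, new_sum=127+(-40)=87 <-- matches target
Option C: A[3] 0->3, delta=3, new_sum=127+(3)=130
Option D: A[6] 40->13, delta=-27, new_sum=127+(-27)=100
Option E: A[0] 38->29, delta=-9, new_sum=127+(-9)=118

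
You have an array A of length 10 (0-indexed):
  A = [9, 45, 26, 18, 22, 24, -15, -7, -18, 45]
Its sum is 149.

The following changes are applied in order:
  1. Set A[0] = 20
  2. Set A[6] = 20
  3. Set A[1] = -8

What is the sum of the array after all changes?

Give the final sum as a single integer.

Initial sum: 149
Change 1: A[0] 9 -> 20, delta = 11, sum = 160
Change 2: A[6] -15 -> 20, delta = 35, sum = 195
Change 3: A[1] 45 -> -8, delta = -53, sum = 142

Answer: 142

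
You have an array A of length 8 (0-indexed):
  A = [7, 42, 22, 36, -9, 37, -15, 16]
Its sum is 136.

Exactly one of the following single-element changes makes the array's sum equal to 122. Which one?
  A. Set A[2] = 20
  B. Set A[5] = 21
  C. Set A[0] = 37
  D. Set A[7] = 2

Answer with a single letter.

Option A: A[2] 22->20, delta=-2, new_sum=136+(-2)=134
Option B: A[5] 37->21, delta=-16, new_sum=136+(-16)=120
Option C: A[0] 7->37, delta=30, new_sum=136+(30)=166
Option D: A[7] 16->2, delta=-14, new_sum=136+(-14)=122 <-- matches target

Answer: D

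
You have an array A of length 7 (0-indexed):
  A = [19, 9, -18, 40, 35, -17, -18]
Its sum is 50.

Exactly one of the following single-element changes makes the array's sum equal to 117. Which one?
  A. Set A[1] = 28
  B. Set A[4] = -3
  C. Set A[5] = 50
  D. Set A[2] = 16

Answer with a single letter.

Answer: C

Derivation:
Option A: A[1] 9->28, delta=19, new_sum=50+(19)=69
Option B: A[4] 35->-3, delta=-38, new_sum=50+(-38)=12
Option C: A[5] -17->50, delta=67, new_sum=50+(67)=117 <-- matches target
Option D: A[2] -18->16, delta=34, new_sum=50+(34)=84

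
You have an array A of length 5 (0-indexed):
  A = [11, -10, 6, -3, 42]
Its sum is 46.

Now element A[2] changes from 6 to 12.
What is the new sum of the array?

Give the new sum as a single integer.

Answer: 52

Derivation:
Old value at index 2: 6
New value at index 2: 12
Delta = 12 - 6 = 6
New sum = old_sum + delta = 46 + (6) = 52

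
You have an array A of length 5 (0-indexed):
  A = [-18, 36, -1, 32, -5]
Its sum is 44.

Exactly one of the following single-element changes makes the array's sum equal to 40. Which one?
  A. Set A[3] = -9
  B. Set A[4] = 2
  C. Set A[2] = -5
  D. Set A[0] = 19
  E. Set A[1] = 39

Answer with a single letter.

Answer: C

Derivation:
Option A: A[3] 32->-9, delta=-41, new_sum=44+(-41)=3
Option B: A[4] -5->2, delta=7, new_sum=44+(7)=51
Option C: A[2] -1->-5, delta=-4, new_sum=44+(-4)=40 <-- matches target
Option D: A[0] -18->19, delta=37, new_sum=44+(37)=81
Option E: A[1] 36->39, delta=3, new_sum=44+(3)=47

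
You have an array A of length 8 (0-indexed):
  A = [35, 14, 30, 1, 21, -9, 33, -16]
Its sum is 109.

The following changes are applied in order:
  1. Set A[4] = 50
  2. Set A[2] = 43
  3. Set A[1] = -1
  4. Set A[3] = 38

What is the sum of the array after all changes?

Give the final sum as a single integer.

Initial sum: 109
Change 1: A[4] 21 -> 50, delta = 29, sum = 138
Change 2: A[2] 30 -> 43, delta = 13, sum = 151
Change 3: A[1] 14 -> -1, delta = -15, sum = 136
Change 4: A[3] 1 -> 38, delta = 37, sum = 173

Answer: 173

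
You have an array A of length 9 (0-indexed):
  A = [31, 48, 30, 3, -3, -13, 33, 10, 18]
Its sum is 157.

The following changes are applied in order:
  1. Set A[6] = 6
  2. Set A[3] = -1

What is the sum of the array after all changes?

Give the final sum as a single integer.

Initial sum: 157
Change 1: A[6] 33 -> 6, delta = -27, sum = 130
Change 2: A[3] 3 -> -1, delta = -4, sum = 126

Answer: 126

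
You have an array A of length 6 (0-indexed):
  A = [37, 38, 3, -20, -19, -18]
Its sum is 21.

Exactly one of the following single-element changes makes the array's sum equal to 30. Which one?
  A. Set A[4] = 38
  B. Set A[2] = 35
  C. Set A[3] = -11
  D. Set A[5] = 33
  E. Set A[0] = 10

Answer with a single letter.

Answer: C

Derivation:
Option A: A[4] -19->38, delta=57, new_sum=21+(57)=78
Option B: A[2] 3->35, delta=32, new_sum=21+(32)=53
Option C: A[3] -20->-11, delta=9, new_sum=21+(9)=30 <-- matches target
Option D: A[5] -18->33, delta=51, new_sum=21+(51)=72
Option E: A[0] 37->10, delta=-27, new_sum=21+(-27)=-6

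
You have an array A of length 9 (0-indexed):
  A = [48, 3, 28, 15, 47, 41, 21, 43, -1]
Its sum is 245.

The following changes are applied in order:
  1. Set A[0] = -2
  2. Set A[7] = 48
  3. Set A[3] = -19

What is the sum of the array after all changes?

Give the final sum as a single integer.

Initial sum: 245
Change 1: A[0] 48 -> -2, delta = -50, sum = 195
Change 2: A[7] 43 -> 48, delta = 5, sum = 200
Change 3: A[3] 15 -> -19, delta = -34, sum = 166

Answer: 166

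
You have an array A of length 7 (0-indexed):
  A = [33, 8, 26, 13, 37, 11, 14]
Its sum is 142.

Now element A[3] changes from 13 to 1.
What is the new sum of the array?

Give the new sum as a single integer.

Answer: 130

Derivation:
Old value at index 3: 13
New value at index 3: 1
Delta = 1 - 13 = -12
New sum = old_sum + delta = 142 + (-12) = 130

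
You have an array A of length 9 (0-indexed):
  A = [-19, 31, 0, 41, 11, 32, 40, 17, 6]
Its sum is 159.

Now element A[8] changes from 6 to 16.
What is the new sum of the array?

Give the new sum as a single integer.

Answer: 169

Derivation:
Old value at index 8: 6
New value at index 8: 16
Delta = 16 - 6 = 10
New sum = old_sum + delta = 159 + (10) = 169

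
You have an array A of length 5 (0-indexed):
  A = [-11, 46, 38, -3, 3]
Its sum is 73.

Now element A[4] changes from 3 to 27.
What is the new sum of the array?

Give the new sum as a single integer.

Old value at index 4: 3
New value at index 4: 27
Delta = 27 - 3 = 24
New sum = old_sum + delta = 73 + (24) = 97

Answer: 97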